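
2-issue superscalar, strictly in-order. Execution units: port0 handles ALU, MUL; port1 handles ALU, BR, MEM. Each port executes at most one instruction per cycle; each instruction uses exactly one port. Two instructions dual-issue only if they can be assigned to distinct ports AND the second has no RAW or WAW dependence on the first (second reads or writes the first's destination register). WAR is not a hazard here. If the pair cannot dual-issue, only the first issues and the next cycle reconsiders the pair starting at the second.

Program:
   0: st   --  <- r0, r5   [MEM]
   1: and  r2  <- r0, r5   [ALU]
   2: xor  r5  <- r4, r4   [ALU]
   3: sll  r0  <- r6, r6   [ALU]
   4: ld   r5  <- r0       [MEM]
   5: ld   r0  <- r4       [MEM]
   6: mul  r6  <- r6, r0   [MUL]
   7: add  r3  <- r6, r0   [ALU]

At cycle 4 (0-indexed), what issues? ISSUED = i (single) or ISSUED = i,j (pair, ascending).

ISSUED = 6

#0 head=0: st.MEM and.ALU i0+i1 2-wide
#1 head=2: xor.ALU sll.ALU i2+i3 2-wide
#2 head=4: ld.MEM i4 no-port MEM/MEM
#3 head=5: ld.MEM i5 RAW r0
#4 head=6: mul.MUL i6 RAW r6
#5 head=7: add.ALU i7 tail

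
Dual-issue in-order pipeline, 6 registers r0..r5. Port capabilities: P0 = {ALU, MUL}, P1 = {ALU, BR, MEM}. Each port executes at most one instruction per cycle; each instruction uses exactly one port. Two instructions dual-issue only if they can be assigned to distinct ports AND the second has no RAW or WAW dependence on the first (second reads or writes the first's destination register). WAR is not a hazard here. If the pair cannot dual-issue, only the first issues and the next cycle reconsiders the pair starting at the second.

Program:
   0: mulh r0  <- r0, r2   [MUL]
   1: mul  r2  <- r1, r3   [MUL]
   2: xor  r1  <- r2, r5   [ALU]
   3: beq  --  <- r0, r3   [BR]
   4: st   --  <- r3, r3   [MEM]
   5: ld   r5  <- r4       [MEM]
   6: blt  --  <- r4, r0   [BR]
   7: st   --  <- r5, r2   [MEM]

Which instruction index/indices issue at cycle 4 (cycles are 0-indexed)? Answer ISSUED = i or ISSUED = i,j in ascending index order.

0. mulh.MUL @i0  | no-port MUL/MUL
1. mul.MUL @i1  | RAW r2
2. xor.ALU beq.BR @i2&i3  | dual
3. st.MEM @i4  | no-port MEM/MEM
4. ld.MEM @i5  | no-port MEM/BR
5. blt.BR @i6  | no-port BR/MEM
6. st.MEM @i7  | tail

ISSUED = 5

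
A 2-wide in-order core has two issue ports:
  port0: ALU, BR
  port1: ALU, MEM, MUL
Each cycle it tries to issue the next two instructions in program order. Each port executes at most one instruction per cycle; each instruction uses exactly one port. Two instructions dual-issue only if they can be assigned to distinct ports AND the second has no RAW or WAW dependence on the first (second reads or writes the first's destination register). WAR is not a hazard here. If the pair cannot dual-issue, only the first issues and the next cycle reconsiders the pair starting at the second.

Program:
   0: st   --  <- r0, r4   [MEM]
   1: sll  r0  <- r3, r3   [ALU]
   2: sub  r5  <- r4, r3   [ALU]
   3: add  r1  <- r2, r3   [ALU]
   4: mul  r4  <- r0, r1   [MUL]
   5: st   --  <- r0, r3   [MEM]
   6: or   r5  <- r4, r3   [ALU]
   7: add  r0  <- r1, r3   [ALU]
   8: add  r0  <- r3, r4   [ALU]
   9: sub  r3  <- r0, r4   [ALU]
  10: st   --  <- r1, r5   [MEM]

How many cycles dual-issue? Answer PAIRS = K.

#0 head=0: st.MEM+sll.ALU i0/i1 dual
#1 head=2: sub.ALU+add.ALU i2/i3 dual
#2 head=4: mul.MUL i4 no-port MUL/MEM
#3 head=5: st.MEM+or.ALU i5/i6 dual
#4 head=7: add.ALU i7 WAW r0
#5 head=8: add.ALU i8 RAW r0
#6 head=9: sub.ALU+st.MEM i9/i10 dual

PAIRS = 4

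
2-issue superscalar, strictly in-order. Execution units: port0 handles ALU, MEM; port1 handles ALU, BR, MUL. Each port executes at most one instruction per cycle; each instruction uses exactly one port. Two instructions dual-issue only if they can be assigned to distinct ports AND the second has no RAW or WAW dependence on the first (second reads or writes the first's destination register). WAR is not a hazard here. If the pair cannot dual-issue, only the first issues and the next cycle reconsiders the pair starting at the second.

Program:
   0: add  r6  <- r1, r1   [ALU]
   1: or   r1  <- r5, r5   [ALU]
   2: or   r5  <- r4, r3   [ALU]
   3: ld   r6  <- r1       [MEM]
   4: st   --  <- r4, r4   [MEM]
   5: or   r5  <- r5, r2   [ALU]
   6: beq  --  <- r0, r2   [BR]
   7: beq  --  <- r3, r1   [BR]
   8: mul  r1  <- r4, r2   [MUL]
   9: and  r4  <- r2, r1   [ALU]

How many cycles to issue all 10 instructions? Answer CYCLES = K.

0. add.ALU;or.ALU @i0+i1  | pair
1. or.ALU;ld.MEM @i2+i3  | pair
2. st.MEM;or.ALU @i4+i5  | pair
3. beq.BR @i6  | no-port BR/BR
4. beq.BR @i7  | no-port BR/MUL
5. mul.MUL @i8  | RAW r1
6. and.ALU @i9  | tail

CYCLES = 7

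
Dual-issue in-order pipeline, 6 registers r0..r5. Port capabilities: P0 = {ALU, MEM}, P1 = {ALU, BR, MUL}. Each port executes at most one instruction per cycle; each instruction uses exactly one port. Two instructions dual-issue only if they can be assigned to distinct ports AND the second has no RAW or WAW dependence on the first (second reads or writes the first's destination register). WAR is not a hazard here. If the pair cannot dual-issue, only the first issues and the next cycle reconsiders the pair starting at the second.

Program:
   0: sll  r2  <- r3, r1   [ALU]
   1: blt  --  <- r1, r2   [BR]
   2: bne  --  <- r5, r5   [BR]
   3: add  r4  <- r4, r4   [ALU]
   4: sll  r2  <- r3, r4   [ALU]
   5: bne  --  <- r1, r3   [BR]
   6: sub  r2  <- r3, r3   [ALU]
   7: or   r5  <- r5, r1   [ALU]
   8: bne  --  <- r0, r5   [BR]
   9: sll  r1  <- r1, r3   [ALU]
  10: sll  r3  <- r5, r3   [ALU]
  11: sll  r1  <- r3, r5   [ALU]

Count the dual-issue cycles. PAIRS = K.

PAIRS = 4

0. sll @i0  | RAW r2
1. blt @i1  | no-port BR/BR
2. bne;add @i2,i3  | pair
3. sll;bne @i4,i5  | pair
4. sub;or @i6,i7  | pair
5. bne;sll @i8,i9  | pair
6. sll @i10  | RAW r3
7. sll @i11  | tail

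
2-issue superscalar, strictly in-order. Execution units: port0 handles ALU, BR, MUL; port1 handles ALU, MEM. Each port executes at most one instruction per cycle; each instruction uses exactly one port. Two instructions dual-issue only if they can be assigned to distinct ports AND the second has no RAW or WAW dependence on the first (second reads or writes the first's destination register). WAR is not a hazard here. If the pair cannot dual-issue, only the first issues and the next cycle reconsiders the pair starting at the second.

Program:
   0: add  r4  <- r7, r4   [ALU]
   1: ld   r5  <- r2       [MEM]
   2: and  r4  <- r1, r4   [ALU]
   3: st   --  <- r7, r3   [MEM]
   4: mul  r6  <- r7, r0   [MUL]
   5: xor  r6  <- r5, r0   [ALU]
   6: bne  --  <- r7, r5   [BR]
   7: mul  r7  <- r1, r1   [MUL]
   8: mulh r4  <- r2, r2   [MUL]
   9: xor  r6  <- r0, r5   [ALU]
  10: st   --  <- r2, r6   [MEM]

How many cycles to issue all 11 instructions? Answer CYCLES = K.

  cy0 -> i0,i1 (add+ld) 2-wide
  cy1 -> i2,i3 (and+st) 2-wide
  cy2 -> i4 (mul) WAW r6
  cy3 -> i5,i6 (xor+bne) 2-wide
  cy4 -> i7 (mul) no-port MUL/MUL
  cy5 -> i8,i9 (mulh+xor) 2-wide
  cy6 -> i10 (st) tail

CYCLES = 7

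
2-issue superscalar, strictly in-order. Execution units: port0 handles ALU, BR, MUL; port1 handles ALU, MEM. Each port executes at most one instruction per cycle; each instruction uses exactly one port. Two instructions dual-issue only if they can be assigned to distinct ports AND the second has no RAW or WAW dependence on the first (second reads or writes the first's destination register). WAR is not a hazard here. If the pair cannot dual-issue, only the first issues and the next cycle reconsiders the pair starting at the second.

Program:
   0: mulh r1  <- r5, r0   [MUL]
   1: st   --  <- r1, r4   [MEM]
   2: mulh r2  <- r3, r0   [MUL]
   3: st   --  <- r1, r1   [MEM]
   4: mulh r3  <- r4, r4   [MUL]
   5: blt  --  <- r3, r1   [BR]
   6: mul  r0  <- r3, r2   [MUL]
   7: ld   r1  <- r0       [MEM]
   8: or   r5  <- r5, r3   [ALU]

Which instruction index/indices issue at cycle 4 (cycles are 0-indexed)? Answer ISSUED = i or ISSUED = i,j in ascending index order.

ISSUED = 6

c0: i0 mulh  RAW r1
c1: i1,i2 st;mulh  2-wide
c2: i3,i4 st;mulh  2-wide
c3: i5 blt  no-port BR/MUL
c4: i6 mul  RAW r0
c5: i7,i8 ld;or  2-wide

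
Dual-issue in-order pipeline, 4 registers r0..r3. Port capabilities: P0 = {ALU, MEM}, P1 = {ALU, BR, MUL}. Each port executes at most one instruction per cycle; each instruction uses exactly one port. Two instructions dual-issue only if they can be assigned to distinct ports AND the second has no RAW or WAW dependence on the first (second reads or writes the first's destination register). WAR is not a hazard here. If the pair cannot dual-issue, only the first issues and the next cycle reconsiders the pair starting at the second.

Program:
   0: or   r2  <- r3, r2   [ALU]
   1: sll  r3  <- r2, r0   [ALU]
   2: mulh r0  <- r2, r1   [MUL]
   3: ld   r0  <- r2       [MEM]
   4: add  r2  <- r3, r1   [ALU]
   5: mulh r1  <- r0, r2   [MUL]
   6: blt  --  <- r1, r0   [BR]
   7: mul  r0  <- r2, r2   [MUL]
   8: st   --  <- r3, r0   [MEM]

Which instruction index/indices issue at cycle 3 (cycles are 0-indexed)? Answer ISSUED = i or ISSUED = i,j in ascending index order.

c0: i0 or  RAW r2
c1: i1+i2 sll/mulh  pair
c2: i3+i4 ld/add  pair
c3: i5 mulh  no-port MUL/BR
c4: i6 blt  no-port BR/MUL
c5: i7 mul  RAW r0
c6: i8 st  tail

ISSUED = 5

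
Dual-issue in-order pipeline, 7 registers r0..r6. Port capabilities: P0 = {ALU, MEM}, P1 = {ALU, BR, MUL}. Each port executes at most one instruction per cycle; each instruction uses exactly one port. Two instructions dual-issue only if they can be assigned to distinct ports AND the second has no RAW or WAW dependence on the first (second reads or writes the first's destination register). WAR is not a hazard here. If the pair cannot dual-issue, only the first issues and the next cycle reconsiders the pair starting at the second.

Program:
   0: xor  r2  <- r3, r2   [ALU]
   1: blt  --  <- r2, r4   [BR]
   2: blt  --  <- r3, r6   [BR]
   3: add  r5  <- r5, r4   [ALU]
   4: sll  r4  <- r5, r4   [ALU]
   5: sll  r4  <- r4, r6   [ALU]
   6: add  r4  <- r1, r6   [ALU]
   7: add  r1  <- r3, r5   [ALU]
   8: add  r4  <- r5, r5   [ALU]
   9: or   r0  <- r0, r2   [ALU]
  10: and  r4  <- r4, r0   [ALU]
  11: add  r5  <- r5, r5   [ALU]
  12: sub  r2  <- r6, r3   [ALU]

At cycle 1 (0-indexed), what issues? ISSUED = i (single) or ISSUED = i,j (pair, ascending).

ISSUED = 1

[0] i0  xor  -- RAW r2
[1] i1  blt  -- no-port BR/BR
[2] i2+i3  blt add  -- 2-wide
[3] i4  sll  -- RAW+WAW r4
[4] i5  sll  -- WAW r4
[5] i6+i7  add add  -- 2-wide
[6] i8+i9  add or  -- 2-wide
[7] i10+i11  and add  -- 2-wide
[8] i12  sub  -- tail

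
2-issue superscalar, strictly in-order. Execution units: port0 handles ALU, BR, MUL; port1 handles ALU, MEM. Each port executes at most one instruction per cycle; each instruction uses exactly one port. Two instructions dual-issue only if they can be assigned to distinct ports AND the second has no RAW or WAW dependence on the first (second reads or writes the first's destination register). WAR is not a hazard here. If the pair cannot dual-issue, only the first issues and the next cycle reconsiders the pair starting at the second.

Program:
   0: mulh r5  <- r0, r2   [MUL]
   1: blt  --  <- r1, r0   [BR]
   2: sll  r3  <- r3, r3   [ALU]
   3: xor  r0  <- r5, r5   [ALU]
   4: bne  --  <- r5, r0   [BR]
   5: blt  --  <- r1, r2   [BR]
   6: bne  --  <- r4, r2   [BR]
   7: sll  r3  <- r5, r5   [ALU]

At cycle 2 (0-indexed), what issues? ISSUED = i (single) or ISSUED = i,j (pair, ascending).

c0: i0 mulh  no-port MUL/BR
c1: i1&i2 blt/sll  pair
c2: i3 xor  RAW r0
c3: i4 bne  no-port BR/BR
c4: i5 blt  no-port BR/BR
c5: i6&i7 bne/sll  pair

ISSUED = 3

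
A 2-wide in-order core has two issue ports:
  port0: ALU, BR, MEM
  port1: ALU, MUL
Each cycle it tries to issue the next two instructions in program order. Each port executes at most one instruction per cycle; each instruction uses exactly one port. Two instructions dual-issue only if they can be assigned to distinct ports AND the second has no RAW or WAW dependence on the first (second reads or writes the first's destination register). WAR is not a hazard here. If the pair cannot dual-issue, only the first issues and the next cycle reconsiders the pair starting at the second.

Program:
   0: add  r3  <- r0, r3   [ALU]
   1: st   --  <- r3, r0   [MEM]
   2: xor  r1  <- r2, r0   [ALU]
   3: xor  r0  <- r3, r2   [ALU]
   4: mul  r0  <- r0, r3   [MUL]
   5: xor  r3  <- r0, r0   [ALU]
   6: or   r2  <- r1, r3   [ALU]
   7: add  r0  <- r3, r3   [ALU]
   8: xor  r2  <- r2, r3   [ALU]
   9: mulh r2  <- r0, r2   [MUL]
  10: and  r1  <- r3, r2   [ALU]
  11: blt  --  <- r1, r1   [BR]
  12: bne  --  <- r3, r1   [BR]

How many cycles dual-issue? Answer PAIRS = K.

PAIRS = 2

0. add.ALU @i0  | RAW r3
1. st.MEM;xor.ALU @i1,i2  | 2-wide
2. xor.ALU @i3  | RAW+WAW r0
3. mul.MUL @i4  | RAW r0
4. xor.ALU @i5  | RAW r3
5. or.ALU;add.ALU @i6,i7  | 2-wide
6. xor.ALU @i8  | RAW+WAW r2
7. mulh.MUL @i9  | RAW r2
8. and.ALU @i10  | RAW r1
9. blt.BR @i11  | no-port BR/BR
10. bne.BR @i12  | tail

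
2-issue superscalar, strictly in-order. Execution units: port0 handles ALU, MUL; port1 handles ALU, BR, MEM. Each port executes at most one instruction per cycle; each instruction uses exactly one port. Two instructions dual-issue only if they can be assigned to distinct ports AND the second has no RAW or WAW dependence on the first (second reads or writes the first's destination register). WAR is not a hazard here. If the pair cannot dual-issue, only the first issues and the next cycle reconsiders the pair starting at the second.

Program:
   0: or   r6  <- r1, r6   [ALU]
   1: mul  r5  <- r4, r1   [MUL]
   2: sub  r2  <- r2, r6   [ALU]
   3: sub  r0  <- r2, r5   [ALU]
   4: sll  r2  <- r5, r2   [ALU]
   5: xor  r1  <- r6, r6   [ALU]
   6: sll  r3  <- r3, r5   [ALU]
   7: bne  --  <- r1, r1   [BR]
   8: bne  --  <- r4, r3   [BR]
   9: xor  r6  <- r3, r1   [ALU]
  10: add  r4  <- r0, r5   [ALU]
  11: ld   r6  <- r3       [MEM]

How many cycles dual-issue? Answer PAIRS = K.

PAIRS = 5

t=0 i0,i1:or mul ; 2-wide
t=1 i2:sub ; RAW r2
t=2 i3,i4:sub sll ; 2-wide
t=3 i5,i6:xor sll ; 2-wide
t=4 i7:bne ; no-port BR/BR
t=5 i8,i9:bne xor ; 2-wide
t=6 i10,i11:add ld ; 2-wide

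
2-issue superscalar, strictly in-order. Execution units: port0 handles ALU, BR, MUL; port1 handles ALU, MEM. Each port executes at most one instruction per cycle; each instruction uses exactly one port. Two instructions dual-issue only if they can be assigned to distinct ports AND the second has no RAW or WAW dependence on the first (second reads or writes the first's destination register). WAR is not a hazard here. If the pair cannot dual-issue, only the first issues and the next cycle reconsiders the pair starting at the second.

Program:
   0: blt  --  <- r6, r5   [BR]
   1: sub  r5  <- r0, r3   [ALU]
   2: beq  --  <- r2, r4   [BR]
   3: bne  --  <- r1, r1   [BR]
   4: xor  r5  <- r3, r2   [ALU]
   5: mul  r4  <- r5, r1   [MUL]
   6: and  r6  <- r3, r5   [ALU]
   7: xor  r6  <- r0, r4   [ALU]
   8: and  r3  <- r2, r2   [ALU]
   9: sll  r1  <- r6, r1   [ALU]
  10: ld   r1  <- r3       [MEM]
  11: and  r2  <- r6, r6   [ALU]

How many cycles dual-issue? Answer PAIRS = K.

#0 head=0: blt.BR;sub.ALU i0+i1 2-wide
#1 head=2: beq.BR i2 no-port BR/BR
#2 head=3: bne.BR;xor.ALU i3+i4 2-wide
#3 head=5: mul.MUL;and.ALU i5+i6 2-wide
#4 head=7: xor.ALU;and.ALU i7+i8 2-wide
#5 head=9: sll.ALU i9 WAW r1
#6 head=10: ld.MEM;and.ALU i10+i11 2-wide

PAIRS = 5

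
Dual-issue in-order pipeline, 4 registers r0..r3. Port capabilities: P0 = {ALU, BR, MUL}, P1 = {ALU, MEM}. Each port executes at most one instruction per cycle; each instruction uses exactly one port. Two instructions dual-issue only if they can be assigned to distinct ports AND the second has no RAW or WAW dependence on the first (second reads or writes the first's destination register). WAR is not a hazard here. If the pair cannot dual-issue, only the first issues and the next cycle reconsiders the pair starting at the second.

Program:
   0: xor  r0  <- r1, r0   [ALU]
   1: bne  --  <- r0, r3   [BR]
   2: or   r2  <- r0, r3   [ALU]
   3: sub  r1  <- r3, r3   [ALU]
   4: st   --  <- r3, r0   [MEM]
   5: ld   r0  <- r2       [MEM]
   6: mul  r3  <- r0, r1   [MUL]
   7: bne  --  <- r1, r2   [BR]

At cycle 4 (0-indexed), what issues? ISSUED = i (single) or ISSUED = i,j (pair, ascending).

#0 head=0: xor i0 RAW r0
#1 head=1: bne/or i1&i2 dual
#2 head=3: sub/st i3&i4 dual
#3 head=5: ld i5 RAW r0
#4 head=6: mul i6 no-port MUL/BR
#5 head=7: bne i7 tail

ISSUED = 6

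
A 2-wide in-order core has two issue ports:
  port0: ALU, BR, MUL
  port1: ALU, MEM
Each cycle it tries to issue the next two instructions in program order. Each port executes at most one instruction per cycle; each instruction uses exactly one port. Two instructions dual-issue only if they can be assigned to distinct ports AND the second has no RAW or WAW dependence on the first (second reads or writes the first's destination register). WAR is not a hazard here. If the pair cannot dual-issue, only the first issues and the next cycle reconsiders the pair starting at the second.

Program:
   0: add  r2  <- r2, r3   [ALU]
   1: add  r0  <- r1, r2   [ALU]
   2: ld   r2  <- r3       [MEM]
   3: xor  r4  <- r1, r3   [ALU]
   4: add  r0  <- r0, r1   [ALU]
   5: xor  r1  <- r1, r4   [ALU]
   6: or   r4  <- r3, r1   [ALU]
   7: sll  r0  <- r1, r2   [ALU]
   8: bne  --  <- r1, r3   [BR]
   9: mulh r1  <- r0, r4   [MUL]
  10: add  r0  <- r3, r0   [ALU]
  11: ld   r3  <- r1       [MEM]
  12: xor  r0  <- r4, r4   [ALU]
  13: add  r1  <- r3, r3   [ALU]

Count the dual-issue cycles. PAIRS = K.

  cy0 -> i0 (add) RAW r2
  cy1 -> i1&i2 (add ld) pair
  cy2 -> i3&i4 (xor add) pair
  cy3 -> i5 (xor) RAW r1
  cy4 -> i6&i7 (or sll) pair
  cy5 -> i8 (bne) no-port BR/MUL
  cy6 -> i9&i10 (mulh add) pair
  cy7 -> i11&i12 (ld xor) pair
  cy8 -> i13 (add) tail

PAIRS = 5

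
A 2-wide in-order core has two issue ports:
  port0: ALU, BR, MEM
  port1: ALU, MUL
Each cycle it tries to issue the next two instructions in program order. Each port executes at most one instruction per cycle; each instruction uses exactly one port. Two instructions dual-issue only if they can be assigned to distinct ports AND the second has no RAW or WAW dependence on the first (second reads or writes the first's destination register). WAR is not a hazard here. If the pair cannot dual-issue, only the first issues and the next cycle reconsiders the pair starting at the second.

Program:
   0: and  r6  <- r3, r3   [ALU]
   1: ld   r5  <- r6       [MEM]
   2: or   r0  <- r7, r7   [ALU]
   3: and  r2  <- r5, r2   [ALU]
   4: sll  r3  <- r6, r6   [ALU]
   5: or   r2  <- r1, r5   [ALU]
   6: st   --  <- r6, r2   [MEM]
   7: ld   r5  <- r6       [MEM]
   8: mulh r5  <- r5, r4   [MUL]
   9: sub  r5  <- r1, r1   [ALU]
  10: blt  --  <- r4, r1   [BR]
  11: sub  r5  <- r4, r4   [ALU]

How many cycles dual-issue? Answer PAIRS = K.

t=0 i0:and ; RAW r6
t=1 i1&i2:ld or ; pair
t=2 i3&i4:and sll ; pair
t=3 i5:or ; RAW r2
t=4 i6:st ; no-port MEM/MEM
t=5 i7:ld ; RAW+WAW r5
t=6 i8:mulh ; WAW r5
t=7 i9&i10:sub blt ; pair
t=8 i11:sub ; tail

PAIRS = 3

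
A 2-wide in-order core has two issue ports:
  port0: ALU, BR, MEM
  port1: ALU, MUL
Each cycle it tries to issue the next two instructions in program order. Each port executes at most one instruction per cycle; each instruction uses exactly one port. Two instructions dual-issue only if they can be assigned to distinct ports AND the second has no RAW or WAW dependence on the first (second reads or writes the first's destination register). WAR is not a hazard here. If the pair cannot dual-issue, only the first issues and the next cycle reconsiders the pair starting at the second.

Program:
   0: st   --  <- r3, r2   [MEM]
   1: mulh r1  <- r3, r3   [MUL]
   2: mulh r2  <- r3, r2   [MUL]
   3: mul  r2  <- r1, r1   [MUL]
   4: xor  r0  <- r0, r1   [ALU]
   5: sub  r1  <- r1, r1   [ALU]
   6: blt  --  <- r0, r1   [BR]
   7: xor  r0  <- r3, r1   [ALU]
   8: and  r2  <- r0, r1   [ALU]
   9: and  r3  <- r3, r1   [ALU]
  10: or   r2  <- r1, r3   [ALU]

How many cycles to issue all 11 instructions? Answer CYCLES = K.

CYCLES = 7

[0] i0+i1  st/mulh  -- 2-wide
[1] i2  mulh  -- no-port MUL/MUL
[2] i3+i4  mul/xor  -- 2-wide
[3] i5  sub  -- RAW r1
[4] i6+i7  blt/xor  -- 2-wide
[5] i8+i9  and/and  -- 2-wide
[6] i10  or  -- tail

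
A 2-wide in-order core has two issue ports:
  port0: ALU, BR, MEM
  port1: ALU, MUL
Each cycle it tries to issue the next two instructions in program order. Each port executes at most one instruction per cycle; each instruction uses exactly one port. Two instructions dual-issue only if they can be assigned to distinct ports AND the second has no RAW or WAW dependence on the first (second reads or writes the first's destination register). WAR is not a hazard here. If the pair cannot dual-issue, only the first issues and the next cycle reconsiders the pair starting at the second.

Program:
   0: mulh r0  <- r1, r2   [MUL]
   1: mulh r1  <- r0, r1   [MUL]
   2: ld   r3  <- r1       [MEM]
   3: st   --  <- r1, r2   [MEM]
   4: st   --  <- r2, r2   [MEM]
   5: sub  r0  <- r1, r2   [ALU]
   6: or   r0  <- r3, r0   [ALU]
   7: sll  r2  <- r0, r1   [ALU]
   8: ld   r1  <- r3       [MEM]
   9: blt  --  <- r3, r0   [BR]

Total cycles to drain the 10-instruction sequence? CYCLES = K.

0. mulh.MUL @i0  | no-port MUL/MUL
1. mulh.MUL @i1  | RAW r1
2. ld.MEM @i2  | no-port MEM/MEM
3. st.MEM @i3  | no-port MEM/MEM
4. st.MEM;sub.ALU @i4+i5  | dual
5. or.ALU @i6  | RAW r0
6. sll.ALU;ld.MEM @i7+i8  | dual
7. blt.BR @i9  | tail

CYCLES = 8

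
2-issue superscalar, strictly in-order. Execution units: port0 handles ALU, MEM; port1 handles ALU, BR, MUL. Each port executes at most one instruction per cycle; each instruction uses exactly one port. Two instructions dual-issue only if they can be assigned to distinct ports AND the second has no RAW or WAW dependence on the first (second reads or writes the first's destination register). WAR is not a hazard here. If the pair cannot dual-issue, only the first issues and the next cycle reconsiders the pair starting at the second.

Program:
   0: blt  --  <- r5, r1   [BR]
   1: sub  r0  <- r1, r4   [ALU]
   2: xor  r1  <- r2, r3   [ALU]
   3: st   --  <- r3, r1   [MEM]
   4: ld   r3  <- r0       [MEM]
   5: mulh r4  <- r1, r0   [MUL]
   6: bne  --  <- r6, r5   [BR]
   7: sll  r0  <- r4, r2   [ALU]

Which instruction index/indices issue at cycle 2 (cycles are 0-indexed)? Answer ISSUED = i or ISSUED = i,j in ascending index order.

t=0 i0&i1:blt sub ; pair
t=1 i2:xor ; RAW r1
t=2 i3:st ; no-port MEM/MEM
t=3 i4&i5:ld mulh ; pair
t=4 i6&i7:bne sll ; pair

ISSUED = 3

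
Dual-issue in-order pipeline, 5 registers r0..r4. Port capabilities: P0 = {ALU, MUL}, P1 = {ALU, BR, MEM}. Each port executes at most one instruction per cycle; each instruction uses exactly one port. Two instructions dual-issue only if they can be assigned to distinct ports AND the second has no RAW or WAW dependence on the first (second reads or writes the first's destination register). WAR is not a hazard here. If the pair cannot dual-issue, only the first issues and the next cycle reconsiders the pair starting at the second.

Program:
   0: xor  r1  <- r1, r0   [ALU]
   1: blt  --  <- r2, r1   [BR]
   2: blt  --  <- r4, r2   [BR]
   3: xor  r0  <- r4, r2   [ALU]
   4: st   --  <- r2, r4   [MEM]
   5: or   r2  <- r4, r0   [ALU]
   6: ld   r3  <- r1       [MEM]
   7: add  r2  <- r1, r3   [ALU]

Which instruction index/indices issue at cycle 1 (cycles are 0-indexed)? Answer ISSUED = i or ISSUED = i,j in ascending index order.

[0] i0  xor  -- RAW r1
[1] i1  blt  -- no-port BR/BR
[2] i2,i3  blt/xor  -- dual
[3] i4,i5  st/or  -- dual
[4] i6  ld  -- RAW r3
[5] i7  add  -- tail

ISSUED = 1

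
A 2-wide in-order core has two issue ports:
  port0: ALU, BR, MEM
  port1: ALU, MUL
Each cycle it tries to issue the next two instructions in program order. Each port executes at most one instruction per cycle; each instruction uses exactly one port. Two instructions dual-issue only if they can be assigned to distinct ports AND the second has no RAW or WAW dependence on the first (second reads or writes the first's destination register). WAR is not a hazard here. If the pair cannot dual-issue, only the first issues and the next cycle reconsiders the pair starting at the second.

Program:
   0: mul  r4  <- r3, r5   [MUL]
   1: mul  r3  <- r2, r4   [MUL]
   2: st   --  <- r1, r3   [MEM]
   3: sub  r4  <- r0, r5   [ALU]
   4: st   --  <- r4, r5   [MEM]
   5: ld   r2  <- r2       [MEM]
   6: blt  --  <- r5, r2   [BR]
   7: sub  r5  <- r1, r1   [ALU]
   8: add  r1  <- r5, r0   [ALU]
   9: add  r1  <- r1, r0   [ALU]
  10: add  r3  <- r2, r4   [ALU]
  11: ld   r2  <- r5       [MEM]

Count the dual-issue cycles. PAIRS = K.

  cy0 -> i0 (mul.MUL) no-port MUL/MUL
  cy1 -> i1 (mul.MUL) RAW r3
  cy2 -> i2,i3 (st.MEM sub.ALU) pair
  cy3 -> i4 (st.MEM) no-port MEM/MEM
  cy4 -> i5 (ld.MEM) no-port MEM/BR
  cy5 -> i6,i7 (blt.BR sub.ALU) pair
  cy6 -> i8 (add.ALU) RAW+WAW r1
  cy7 -> i9,i10 (add.ALU add.ALU) pair
  cy8 -> i11 (ld.MEM) tail

PAIRS = 3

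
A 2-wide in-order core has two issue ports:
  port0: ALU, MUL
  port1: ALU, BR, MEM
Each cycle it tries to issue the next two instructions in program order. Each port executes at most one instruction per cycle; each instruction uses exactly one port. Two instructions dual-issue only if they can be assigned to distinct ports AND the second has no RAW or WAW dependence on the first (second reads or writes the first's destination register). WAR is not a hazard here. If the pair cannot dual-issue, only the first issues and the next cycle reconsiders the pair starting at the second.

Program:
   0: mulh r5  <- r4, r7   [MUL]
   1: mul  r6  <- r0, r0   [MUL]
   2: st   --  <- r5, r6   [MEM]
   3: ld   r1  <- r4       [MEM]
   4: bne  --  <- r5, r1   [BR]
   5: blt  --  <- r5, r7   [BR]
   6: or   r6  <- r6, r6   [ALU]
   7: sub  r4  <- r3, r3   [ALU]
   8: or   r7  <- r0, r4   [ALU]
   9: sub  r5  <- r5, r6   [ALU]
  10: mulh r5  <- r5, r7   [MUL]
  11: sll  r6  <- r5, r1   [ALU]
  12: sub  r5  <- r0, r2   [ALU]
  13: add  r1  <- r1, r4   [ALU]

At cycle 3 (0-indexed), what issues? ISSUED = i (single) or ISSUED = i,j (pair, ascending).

ISSUED = 3

[0] i0  mulh.MUL  -- no-port MUL/MUL
[1] i1  mul.MUL  -- RAW r6
[2] i2  st.MEM  -- no-port MEM/MEM
[3] i3  ld.MEM  -- no-port MEM/BR
[4] i4  bne.BR  -- no-port BR/BR
[5] i5&i6  blt.BR or.ALU  -- pair
[6] i7  sub.ALU  -- RAW r4
[7] i8&i9  or.ALU sub.ALU  -- pair
[8] i10  mulh.MUL  -- RAW r5
[9] i11&i12  sll.ALU sub.ALU  -- pair
[10] i13  add.ALU  -- tail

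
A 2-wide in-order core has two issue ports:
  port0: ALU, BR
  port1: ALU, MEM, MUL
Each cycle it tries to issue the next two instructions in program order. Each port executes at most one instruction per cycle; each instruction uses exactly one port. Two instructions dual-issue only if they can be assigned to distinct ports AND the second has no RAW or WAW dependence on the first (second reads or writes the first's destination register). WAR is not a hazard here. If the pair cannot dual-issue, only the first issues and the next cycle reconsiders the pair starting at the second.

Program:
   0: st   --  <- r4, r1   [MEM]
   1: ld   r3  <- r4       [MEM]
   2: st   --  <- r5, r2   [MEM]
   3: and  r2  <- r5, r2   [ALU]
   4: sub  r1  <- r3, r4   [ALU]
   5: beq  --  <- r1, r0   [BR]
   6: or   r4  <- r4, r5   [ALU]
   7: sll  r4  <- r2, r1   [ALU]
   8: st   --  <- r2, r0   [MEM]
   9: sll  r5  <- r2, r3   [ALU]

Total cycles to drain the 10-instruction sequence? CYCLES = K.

CYCLES = 7

c0: i0 st.MEM  no-port MEM/MEM
c1: i1 ld.MEM  no-port MEM/MEM
c2: i2/i3 st.MEM+and.ALU  pair
c3: i4 sub.ALU  RAW r1
c4: i5/i6 beq.BR+or.ALU  pair
c5: i7/i8 sll.ALU+st.MEM  pair
c6: i9 sll.ALU  tail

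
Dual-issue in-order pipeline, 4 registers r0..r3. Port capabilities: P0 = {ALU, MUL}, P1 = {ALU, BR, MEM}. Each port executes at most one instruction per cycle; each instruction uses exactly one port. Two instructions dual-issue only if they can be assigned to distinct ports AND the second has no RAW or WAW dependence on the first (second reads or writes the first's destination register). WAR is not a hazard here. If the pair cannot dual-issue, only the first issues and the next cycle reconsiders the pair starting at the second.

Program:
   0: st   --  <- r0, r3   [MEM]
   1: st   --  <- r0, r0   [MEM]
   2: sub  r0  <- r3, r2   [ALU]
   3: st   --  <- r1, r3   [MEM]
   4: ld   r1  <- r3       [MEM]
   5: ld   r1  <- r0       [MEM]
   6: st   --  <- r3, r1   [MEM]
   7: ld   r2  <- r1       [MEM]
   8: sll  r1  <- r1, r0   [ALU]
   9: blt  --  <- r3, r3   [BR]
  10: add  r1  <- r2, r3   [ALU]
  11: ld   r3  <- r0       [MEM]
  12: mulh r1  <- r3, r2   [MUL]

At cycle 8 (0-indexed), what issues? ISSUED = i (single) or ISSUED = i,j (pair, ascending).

ISSUED = 11

c0: i0 st  no-port MEM/MEM
c1: i1&i2 st;sub  dual
c2: i3 st  no-port MEM/MEM
c3: i4 ld  no-port MEM/MEM
c4: i5 ld  no-port MEM/MEM
c5: i6 st  no-port MEM/MEM
c6: i7&i8 ld;sll  dual
c7: i9&i10 blt;add  dual
c8: i11 ld  RAW r3
c9: i12 mulh  tail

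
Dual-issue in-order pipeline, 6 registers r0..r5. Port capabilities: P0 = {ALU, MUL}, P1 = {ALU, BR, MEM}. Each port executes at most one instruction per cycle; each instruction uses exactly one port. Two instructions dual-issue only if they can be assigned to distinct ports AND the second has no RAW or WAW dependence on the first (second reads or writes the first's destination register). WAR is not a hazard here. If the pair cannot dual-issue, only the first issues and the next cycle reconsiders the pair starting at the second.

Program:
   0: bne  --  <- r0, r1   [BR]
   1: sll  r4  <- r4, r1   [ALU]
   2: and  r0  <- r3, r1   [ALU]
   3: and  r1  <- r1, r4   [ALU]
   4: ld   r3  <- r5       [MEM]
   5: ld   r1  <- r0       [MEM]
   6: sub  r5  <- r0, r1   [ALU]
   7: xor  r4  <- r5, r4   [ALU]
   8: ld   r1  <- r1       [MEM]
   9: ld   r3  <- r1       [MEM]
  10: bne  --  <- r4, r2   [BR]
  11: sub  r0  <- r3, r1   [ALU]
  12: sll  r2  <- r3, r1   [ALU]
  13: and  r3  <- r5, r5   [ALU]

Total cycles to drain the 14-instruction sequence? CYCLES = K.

t=0 i0,i1:bne/sll ; pair
t=1 i2,i3:and/and ; pair
t=2 i4:ld ; no-port MEM/MEM
t=3 i5:ld ; RAW r1
t=4 i6:sub ; RAW r5
t=5 i7,i8:xor/ld ; pair
t=6 i9:ld ; no-port MEM/BR
t=7 i10,i11:bne/sub ; pair
t=8 i12,i13:sll/and ; pair

CYCLES = 9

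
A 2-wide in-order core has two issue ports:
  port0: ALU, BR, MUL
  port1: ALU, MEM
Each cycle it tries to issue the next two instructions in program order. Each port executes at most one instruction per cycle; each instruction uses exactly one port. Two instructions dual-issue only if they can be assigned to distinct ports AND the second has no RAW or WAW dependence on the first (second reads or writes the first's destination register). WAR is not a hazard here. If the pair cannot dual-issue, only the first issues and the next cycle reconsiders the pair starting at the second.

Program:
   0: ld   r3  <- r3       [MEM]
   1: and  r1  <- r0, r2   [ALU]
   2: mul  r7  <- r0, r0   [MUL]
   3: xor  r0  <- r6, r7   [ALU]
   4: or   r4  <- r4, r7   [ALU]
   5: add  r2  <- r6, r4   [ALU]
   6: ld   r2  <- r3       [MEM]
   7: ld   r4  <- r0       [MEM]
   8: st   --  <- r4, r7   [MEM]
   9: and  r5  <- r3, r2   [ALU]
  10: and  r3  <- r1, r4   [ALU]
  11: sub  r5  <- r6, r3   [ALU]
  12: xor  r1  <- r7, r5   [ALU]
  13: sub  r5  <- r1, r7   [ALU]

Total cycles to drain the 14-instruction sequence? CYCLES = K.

CYCLES = 11

#0 head=0: ld+and i0/i1 2-wide
#1 head=2: mul i2 RAW r7
#2 head=3: xor+or i3/i4 2-wide
#3 head=5: add i5 WAW r2
#4 head=6: ld i6 no-port MEM/MEM
#5 head=7: ld i7 no-port MEM/MEM
#6 head=8: st+and i8/i9 2-wide
#7 head=10: and i10 RAW r3
#8 head=11: sub i11 RAW r5
#9 head=12: xor i12 RAW r1
#10 head=13: sub i13 tail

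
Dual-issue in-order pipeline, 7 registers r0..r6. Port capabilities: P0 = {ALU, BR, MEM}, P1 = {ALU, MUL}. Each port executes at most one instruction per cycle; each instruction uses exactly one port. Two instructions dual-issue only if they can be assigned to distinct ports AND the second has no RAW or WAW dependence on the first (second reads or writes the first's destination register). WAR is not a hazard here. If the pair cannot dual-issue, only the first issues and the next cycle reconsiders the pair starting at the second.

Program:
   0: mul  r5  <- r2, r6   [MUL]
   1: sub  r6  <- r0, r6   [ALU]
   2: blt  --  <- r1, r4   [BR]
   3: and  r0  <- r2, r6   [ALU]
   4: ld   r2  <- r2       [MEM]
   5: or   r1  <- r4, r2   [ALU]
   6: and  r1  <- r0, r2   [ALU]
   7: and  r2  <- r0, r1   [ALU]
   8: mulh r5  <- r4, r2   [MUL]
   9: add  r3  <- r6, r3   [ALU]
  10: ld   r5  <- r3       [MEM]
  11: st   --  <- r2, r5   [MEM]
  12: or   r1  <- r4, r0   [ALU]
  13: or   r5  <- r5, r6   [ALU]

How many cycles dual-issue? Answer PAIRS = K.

t=0 i0,i1:mul.MUL;sub.ALU ; 2-wide
t=1 i2,i3:blt.BR;and.ALU ; 2-wide
t=2 i4:ld.MEM ; RAW r2
t=3 i5:or.ALU ; WAW r1
t=4 i6:and.ALU ; RAW r1
t=5 i7:and.ALU ; RAW r2
t=6 i8,i9:mulh.MUL;add.ALU ; 2-wide
t=7 i10:ld.MEM ; no-port MEM/MEM
t=8 i11,i12:st.MEM;or.ALU ; 2-wide
t=9 i13:or.ALU ; tail

PAIRS = 4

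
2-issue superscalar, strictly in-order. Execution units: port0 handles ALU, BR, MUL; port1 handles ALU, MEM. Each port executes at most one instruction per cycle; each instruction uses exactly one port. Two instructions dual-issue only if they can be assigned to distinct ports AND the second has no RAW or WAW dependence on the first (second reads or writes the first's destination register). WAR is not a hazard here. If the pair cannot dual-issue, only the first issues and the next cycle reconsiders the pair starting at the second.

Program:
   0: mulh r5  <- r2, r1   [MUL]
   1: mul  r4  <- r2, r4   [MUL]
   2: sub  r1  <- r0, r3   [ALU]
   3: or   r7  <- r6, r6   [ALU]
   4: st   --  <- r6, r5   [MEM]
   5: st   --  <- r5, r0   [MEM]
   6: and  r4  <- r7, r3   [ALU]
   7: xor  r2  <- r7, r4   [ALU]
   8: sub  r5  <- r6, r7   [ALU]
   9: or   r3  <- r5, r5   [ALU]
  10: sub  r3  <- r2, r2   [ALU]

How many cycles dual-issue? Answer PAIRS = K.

  cy0 -> i0 (mulh.MUL) no-port MUL/MUL
  cy1 -> i1+i2 (mul.MUL+sub.ALU) pair
  cy2 -> i3+i4 (or.ALU+st.MEM) pair
  cy3 -> i5+i6 (st.MEM+and.ALU) pair
  cy4 -> i7+i8 (xor.ALU+sub.ALU) pair
  cy5 -> i9 (or.ALU) WAW r3
  cy6 -> i10 (sub.ALU) tail

PAIRS = 4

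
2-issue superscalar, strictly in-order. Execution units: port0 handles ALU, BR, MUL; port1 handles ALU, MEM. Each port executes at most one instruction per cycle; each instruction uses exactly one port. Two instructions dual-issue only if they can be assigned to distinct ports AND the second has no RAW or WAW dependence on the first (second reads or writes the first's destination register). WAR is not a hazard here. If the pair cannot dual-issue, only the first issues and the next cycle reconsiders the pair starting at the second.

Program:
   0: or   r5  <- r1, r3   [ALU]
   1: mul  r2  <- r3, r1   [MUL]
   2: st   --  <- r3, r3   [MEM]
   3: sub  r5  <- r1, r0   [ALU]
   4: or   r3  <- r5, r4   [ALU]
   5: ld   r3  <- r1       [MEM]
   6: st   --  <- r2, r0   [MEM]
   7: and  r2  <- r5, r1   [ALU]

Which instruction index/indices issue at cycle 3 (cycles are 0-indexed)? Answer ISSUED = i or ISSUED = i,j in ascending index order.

ISSUED = 5

#0 head=0: or mul i0/i1 pair
#1 head=2: st sub i2/i3 pair
#2 head=4: or i4 WAW r3
#3 head=5: ld i5 no-port MEM/MEM
#4 head=6: st and i6/i7 pair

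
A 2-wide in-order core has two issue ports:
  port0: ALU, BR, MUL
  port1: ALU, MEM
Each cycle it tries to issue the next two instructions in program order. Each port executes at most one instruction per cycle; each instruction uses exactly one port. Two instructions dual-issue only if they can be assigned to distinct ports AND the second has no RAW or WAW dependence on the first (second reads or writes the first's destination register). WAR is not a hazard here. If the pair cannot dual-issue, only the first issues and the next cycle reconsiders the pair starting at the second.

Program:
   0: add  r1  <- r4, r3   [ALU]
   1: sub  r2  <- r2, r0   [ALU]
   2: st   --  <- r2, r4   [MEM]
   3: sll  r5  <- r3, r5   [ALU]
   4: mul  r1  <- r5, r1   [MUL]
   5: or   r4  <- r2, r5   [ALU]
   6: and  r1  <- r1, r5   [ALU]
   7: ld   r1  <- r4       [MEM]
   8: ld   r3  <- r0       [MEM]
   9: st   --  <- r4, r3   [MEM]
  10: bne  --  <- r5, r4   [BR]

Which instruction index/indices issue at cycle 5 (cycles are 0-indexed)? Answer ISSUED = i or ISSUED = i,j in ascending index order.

0. add sub @i0+i1  | 2-wide
1. st sll @i2+i3  | 2-wide
2. mul or @i4+i5  | 2-wide
3. and @i6  | WAW r1
4. ld @i7  | no-port MEM/MEM
5. ld @i8  | no-port MEM/MEM
6. st bne @i9+i10  | 2-wide

ISSUED = 8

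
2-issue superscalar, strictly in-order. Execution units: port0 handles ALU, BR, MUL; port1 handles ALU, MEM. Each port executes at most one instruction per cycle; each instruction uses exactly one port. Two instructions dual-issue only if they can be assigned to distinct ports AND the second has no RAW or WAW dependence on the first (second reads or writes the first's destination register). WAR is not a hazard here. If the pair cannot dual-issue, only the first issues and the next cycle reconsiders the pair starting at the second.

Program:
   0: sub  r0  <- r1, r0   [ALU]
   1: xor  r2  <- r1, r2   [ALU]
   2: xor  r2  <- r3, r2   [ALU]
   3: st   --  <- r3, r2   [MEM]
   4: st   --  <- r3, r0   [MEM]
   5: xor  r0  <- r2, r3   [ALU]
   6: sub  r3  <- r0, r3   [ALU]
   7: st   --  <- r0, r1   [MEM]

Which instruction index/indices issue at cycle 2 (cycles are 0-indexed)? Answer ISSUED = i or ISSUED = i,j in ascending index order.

ISSUED = 3

  cy0 -> i0+i1 (sub.ALU xor.ALU) dual
  cy1 -> i2 (xor.ALU) RAW r2
  cy2 -> i3 (st.MEM) no-port MEM/MEM
  cy3 -> i4+i5 (st.MEM xor.ALU) dual
  cy4 -> i6+i7 (sub.ALU st.MEM) dual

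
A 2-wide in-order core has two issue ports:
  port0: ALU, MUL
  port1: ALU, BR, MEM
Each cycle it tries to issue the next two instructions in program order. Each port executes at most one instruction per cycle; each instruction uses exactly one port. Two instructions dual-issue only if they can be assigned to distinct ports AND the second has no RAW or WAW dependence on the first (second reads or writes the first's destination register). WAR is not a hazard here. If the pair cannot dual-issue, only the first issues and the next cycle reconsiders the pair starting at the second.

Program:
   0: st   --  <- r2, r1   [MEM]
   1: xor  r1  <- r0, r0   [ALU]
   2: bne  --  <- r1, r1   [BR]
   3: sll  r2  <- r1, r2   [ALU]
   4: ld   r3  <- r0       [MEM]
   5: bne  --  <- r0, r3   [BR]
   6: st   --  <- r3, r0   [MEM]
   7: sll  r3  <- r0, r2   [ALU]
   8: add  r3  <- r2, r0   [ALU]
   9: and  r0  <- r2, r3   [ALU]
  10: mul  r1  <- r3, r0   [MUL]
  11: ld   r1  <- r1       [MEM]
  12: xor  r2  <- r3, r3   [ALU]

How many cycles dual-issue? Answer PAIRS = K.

PAIRS = 4

#0 head=0: st.MEM/xor.ALU i0,i1 2-wide
#1 head=2: bne.BR/sll.ALU i2,i3 2-wide
#2 head=4: ld.MEM i4 no-port MEM/BR
#3 head=5: bne.BR i5 no-port BR/MEM
#4 head=6: st.MEM/sll.ALU i6,i7 2-wide
#5 head=8: add.ALU i8 RAW r3
#6 head=9: and.ALU i9 RAW r0
#7 head=10: mul.MUL i10 RAW+WAW r1
#8 head=11: ld.MEM/xor.ALU i11,i12 2-wide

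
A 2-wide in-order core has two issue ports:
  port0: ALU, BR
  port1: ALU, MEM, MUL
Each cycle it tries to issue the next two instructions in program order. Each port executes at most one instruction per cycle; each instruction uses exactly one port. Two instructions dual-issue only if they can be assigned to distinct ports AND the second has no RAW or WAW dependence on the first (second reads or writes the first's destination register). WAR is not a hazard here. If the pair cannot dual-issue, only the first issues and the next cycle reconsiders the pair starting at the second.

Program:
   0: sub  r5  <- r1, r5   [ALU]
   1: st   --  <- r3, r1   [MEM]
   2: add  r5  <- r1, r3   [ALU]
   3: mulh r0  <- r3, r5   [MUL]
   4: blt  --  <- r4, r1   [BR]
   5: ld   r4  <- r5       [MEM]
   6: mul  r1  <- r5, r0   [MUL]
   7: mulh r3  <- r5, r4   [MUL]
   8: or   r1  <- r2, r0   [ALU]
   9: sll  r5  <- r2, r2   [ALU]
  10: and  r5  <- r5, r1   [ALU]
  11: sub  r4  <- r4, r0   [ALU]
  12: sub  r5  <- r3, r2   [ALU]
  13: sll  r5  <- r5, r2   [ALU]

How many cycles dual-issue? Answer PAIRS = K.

PAIRS = 4

  cy0 -> i0+i1 (sub st) dual
  cy1 -> i2 (add) RAW r5
  cy2 -> i3+i4 (mulh blt) dual
  cy3 -> i5 (ld) no-port MEM/MUL
  cy4 -> i6 (mul) no-port MUL/MUL
  cy5 -> i7+i8 (mulh or) dual
  cy6 -> i9 (sll) RAW+WAW r5
  cy7 -> i10+i11 (and sub) dual
  cy8 -> i12 (sub) RAW+WAW r5
  cy9 -> i13 (sll) tail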